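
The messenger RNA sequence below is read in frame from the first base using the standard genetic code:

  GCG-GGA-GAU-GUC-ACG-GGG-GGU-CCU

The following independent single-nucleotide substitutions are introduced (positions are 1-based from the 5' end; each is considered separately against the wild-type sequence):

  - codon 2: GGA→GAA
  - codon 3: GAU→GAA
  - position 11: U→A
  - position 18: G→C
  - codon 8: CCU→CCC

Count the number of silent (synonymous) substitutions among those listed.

Codon 2: GGA (Gly) → GAA (Glu) — missense.
Codon 3: GAU (Asp) → GAA (Glu) — missense.
Codon 4: GUC (Val) → GAC (Asp) — missense.
Codon 6: GGG (Gly) → GGC (Gly) — synonymous.
Codon 8: CCU (Pro) → CCC (Pro) — synonymous.
Synonymous: 2 of 5.

2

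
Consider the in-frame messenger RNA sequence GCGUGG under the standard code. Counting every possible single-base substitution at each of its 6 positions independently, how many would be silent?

Codon 1 (GCG, Ala): 3 synonymous substitutions.
Codon 2 (UGG, Trp): 0 synonymous substitutions.
Total: 3 + 0 = 3.

3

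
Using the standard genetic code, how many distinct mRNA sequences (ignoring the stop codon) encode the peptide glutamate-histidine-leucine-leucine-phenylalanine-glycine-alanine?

4608

Glu: 2 codons.
His: 2 codons.
Leu: 6 codons.
Leu: 6 codons.
Phe: 2 codons.
Gly: 4 codons.
Ala: 4 codons.
2 × 2 × 6 × 6 × 2 × 4 × 4 = 4608.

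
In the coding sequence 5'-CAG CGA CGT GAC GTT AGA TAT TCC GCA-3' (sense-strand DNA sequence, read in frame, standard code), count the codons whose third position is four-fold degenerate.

5

Codon 1 CAG (Gln): third position 2-fold.
Codon 2 CGA (Arg): third position 4-fold.
Codon 3 CGT (Arg): third position 4-fold.
Codon 4 GAC (Asp): third position 2-fold.
Codon 5 GTT (Val): third position 4-fold.
Codon 6 AGA (Arg): third position 2-fold.
Codon 7 TAT (Tyr): third position 2-fold.
Codon 8 TCC (Ser): third position 4-fold.
Codon 9 GCA (Ala): third position 4-fold.
Four-fold degenerate third positions: 5.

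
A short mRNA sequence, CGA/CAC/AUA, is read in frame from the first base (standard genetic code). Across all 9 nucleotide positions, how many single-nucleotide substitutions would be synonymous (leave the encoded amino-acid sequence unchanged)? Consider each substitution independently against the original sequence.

7

Codon 1 (CGA, Arg): 4 synonymous substitutions.
Codon 2 (CAC, His): 1 synonymous substitution.
Codon 3 (AUA, Ile): 2 synonymous substitutions.
Total: 4 + 1 + 2 = 7.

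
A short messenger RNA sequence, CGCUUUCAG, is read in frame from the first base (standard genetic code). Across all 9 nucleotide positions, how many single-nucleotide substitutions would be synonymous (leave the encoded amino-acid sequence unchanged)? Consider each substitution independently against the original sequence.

Codon 1 (CGC, Arg): 3 synonymous substitutions.
Codon 2 (UUU, Phe): 1 synonymous substitution.
Codon 3 (CAG, Gln): 1 synonymous substitution.
Total: 3 + 1 + 1 = 5.

5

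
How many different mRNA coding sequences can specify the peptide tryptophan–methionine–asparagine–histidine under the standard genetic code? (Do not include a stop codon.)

Trp: 1 codon.
Met: 1 codon.
Asn: 2 codons.
His: 2 codons.
1 × 1 × 2 × 2 = 4.

4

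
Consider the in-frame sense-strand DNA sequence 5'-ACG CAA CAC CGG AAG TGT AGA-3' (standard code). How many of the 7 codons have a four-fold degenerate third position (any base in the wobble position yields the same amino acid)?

2

Codon 1 ACG (Thr): third position 4-fold.
Codon 2 CAA (Gln): third position 2-fold.
Codon 3 CAC (His): third position 2-fold.
Codon 4 CGG (Arg): third position 4-fold.
Codon 5 AAG (Lys): third position 2-fold.
Codon 6 TGT (Cys): third position 2-fold.
Codon 7 AGA (Arg): third position 2-fold.
Four-fold degenerate third positions: 2.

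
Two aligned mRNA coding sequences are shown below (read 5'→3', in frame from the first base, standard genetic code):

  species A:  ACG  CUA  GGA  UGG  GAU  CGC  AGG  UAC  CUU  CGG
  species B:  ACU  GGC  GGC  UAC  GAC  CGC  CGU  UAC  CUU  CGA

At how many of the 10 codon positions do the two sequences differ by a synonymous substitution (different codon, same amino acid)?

Codon 1: ACG Thr / ACU Thr — synonymous.
Codon 2: CUA Leu / GGC Gly — nonsynonymous.
Codon 3: GGA Gly / GGC Gly — synonymous.
Codon 4: UGG Trp / UAC Tyr — nonsynonymous.
Codon 5: GAU Asp / GAC Asp — synonymous.
Codon 6: CGC Arg / CGC Arg — identical.
Codon 7: AGG Arg / CGU Arg — synonymous.
Codon 8: UAC Tyr / UAC Tyr — identical.
Codon 9: CUU Leu / CUU Leu — identical.
Codon 10: CGG Arg / CGA Arg — synonymous.
Synonymous differences: 5.

5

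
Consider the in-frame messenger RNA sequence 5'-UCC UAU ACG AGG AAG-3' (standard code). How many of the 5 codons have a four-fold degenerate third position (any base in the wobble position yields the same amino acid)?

Codon 1 UCC (Ser): third position 4-fold.
Codon 2 UAU (Tyr): third position 2-fold.
Codon 3 ACG (Thr): third position 4-fold.
Codon 4 AGG (Arg): third position 2-fold.
Codon 5 AAG (Lys): third position 2-fold.
Four-fold degenerate third positions: 2.

2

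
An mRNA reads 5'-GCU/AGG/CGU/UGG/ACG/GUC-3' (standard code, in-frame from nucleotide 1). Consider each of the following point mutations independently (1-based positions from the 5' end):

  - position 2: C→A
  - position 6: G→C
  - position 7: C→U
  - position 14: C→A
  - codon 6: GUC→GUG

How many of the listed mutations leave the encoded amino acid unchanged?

Codon 1: GCU (Ala) → GAU (Asp) — missense.
Codon 2: AGG (Arg) → AGC (Ser) — missense.
Codon 3: CGU (Arg) → UGU (Cys) — missense.
Codon 5: ACG (Thr) → AAG (Lys) — missense.
Codon 6: GUC (Val) → GUG (Val) — synonymous.
Synonymous: 1 of 5.

1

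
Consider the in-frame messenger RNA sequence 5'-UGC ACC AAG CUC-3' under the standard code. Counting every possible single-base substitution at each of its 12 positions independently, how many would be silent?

Codon 1 (UGC, Cys): 1 synonymous substitution.
Codon 2 (ACC, Thr): 3 synonymous substitutions.
Codon 3 (AAG, Lys): 1 synonymous substitution.
Codon 4 (CUC, Leu): 3 synonymous substitutions.
Total: 1 + 3 + 1 + 3 = 8.

8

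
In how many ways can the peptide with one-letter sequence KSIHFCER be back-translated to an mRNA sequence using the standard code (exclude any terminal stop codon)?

Lys: 2 codons.
Ser: 6 codons.
Ile: 3 codons.
His: 2 codons.
Phe: 2 codons.
Cys: 2 codons.
Glu: 2 codons.
Arg: 6 codons.
2 × 6 × 3 × 2 × 2 × 2 × 2 × 6 = 3456.

3456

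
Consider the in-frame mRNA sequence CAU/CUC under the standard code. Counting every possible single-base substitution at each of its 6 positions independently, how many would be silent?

4

Codon 1 (CAU, His): 1 synonymous substitution.
Codon 2 (CUC, Leu): 3 synonymous substitutions.
Total: 1 + 3 = 4.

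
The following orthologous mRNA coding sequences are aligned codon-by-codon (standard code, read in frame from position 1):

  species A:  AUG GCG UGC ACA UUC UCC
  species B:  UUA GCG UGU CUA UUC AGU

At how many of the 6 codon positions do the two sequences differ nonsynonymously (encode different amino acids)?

Codon 1: AUG Met / UUA Leu — nonsynonymous.
Codon 2: GCG Ala / GCG Ala — identical.
Codon 3: UGC Cys / UGU Cys — synonymous.
Codon 4: ACA Thr / CUA Leu — nonsynonymous.
Codon 5: UUC Phe / UUC Phe — identical.
Codon 6: UCC Ser / AGU Ser — synonymous.
Nonsynonymous differences: 2.

2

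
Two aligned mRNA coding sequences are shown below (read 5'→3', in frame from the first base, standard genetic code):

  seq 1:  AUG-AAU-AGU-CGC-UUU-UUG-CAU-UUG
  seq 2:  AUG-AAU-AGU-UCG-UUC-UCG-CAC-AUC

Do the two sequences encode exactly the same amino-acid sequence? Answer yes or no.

Codon 1: AUG Met / AUG Met — identical.
Codon 2: AAU Asn / AAU Asn — identical.
Codon 3: AGU Ser / AGU Ser — identical.
Codon 4: CGC Arg / UCG Ser — nonsynonymous.
Codon 5: UUU Phe / UUC Phe — synonymous.
Codon 6: UUG Leu / UCG Ser — nonsynonymous.
Codon 7: CAU His / CAC His — synonymous.
Codon 8: UUG Leu / AUC Ile — nonsynonymous.
Nonsynonymous differences: 3 → different protein.

no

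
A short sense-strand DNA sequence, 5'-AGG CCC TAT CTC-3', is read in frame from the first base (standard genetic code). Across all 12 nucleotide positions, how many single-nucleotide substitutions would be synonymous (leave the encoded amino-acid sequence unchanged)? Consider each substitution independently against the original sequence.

Codon 1 (AGG, Arg): 2 synonymous substitutions.
Codon 2 (CCC, Pro): 3 synonymous substitutions.
Codon 3 (TAT, Tyr): 1 synonymous substitution.
Codon 4 (CTC, Leu): 3 synonymous substitutions.
Total: 2 + 3 + 1 + 3 = 9.

9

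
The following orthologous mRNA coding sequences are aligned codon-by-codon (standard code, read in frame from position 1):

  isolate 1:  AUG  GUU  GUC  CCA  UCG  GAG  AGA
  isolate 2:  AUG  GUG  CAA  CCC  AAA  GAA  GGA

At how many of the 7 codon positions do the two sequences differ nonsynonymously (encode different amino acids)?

Codon 1: AUG Met / AUG Met — identical.
Codon 2: GUU Val / GUG Val — synonymous.
Codon 3: GUC Val / CAA Gln — nonsynonymous.
Codon 4: CCA Pro / CCC Pro — synonymous.
Codon 5: UCG Ser / AAA Lys — nonsynonymous.
Codon 6: GAG Glu / GAA Glu — synonymous.
Codon 7: AGA Arg / GGA Gly — nonsynonymous.
Nonsynonymous differences: 3.

3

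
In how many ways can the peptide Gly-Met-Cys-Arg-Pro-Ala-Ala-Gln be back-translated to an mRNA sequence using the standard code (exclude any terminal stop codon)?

6144

Gly: 4 codons.
Met: 1 codon.
Cys: 2 codons.
Arg: 6 codons.
Pro: 4 codons.
Ala: 4 codons.
Ala: 4 codons.
Gln: 2 codons.
4 × 1 × 2 × 6 × 4 × 4 × 4 × 2 = 6144.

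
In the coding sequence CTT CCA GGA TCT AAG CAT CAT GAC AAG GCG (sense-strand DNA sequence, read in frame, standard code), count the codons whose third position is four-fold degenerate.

Codon 1 CTT (Leu): third position 4-fold.
Codon 2 CCA (Pro): third position 4-fold.
Codon 3 GGA (Gly): third position 4-fold.
Codon 4 TCT (Ser): third position 4-fold.
Codon 5 AAG (Lys): third position 2-fold.
Codon 6 CAT (His): third position 2-fold.
Codon 7 CAT (His): third position 2-fold.
Codon 8 GAC (Asp): third position 2-fold.
Codon 9 AAG (Lys): third position 2-fold.
Codon 10 GCG (Ala): third position 4-fold.
Four-fold degenerate third positions: 5.

5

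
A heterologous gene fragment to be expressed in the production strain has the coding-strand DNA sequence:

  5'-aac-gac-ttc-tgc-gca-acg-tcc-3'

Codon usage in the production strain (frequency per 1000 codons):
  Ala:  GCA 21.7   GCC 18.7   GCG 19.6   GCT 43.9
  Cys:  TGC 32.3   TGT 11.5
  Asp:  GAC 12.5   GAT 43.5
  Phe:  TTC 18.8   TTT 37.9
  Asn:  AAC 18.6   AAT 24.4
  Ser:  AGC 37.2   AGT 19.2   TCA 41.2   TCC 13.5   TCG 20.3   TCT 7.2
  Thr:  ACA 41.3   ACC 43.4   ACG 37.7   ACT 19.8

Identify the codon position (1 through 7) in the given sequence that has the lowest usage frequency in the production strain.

2

Codon 1 AAC (Asn): 18.6 per 1000.
Codon 2 GAC (Asp): 12.5 per 1000.
Codon 3 TTC (Phe): 18.8 per 1000.
Codon 4 TGC (Cys): 32.3 per 1000.
Codon 5 GCA (Ala): 21.7 per 1000.
Codon 6 ACG (Thr): 37.7 per 1000.
Codon 7 TCC (Ser): 13.5 per 1000.
Lowest frequency is 12.5 at codon 2.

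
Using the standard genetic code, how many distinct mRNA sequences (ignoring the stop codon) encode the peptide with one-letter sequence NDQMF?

16

Asn: 2 codons.
Asp: 2 codons.
Gln: 2 codons.
Met: 1 codon.
Phe: 2 codons.
2 × 2 × 2 × 1 × 2 = 16.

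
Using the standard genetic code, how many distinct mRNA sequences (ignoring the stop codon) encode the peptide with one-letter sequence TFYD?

32

Thr: 4 codons.
Phe: 2 codons.
Tyr: 2 codons.
Asp: 2 codons.
4 × 2 × 2 × 2 = 32.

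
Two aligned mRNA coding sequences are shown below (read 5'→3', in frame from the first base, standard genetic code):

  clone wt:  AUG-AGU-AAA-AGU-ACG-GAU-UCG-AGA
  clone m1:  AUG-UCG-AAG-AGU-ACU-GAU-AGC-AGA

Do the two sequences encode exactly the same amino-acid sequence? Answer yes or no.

yes

Codon 1: AUG Met / AUG Met — identical.
Codon 2: AGU Ser / UCG Ser — synonymous.
Codon 3: AAA Lys / AAG Lys — synonymous.
Codon 4: AGU Ser / AGU Ser — identical.
Codon 5: ACG Thr / ACU Thr — synonymous.
Codon 6: GAU Asp / GAU Asp — identical.
Codon 7: UCG Ser / AGC Ser — synonymous.
Codon 8: AGA Arg / AGA Arg — identical.
Nonsynonymous differences: 0 → same protein.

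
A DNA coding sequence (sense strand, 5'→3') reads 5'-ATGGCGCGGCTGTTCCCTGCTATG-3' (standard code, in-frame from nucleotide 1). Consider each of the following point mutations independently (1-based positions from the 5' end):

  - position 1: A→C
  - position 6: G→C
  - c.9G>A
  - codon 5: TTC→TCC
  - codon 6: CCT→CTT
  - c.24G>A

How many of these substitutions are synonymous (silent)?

Codon 1: ATG (Met) → CTG (Leu) — missense.
Codon 2: GCG (Ala) → GCC (Ala) — synonymous.
Codon 3: CGG (Arg) → CGA (Arg) — synonymous.
Codon 5: TTC (Phe) → TCC (Ser) — missense.
Codon 6: CCT (Pro) → CTT (Leu) — missense.
Codon 8: ATG (Met) → ATA (Ile) — missense.
Synonymous: 2 of 6.

2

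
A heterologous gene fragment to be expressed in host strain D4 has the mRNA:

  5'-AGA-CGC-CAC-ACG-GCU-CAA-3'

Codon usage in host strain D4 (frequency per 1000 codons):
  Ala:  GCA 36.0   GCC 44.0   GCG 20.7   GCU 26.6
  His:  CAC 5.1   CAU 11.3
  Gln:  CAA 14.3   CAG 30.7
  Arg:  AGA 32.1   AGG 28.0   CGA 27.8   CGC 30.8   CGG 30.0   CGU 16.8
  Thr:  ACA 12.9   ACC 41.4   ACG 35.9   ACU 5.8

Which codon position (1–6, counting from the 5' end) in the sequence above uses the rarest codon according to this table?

3

Codon 1 AGA (Arg): 32.1 per 1000.
Codon 2 CGC (Arg): 30.8 per 1000.
Codon 3 CAC (His): 5.1 per 1000.
Codon 4 ACG (Thr): 35.9 per 1000.
Codon 5 GCU (Ala): 26.6 per 1000.
Codon 6 CAA (Gln): 14.3 per 1000.
Lowest frequency is 5.1 at codon 3.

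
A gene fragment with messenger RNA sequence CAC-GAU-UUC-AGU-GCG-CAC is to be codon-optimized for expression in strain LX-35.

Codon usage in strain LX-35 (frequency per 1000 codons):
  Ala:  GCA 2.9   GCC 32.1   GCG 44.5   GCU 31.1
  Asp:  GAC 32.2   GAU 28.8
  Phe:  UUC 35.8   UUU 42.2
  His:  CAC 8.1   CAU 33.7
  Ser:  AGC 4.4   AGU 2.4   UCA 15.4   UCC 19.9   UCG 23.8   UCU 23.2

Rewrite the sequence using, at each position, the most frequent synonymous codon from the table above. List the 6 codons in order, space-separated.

Codon 1 (His): best is CAU at 33.7.
Codon 2 (Asp): best is GAC at 32.2.
Codon 3 (Phe): best is UUU at 42.2.
Codon 4 (Ser): best is UCG at 23.8.
Codon 5 (Ala): best is GCG at 44.5.
Codon 6 (His): best is CAU at 33.7.

CAU GAC UUU UCG GCG CAU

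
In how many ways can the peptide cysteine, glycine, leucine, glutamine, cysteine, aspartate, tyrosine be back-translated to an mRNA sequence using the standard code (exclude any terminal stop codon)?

768

Cys: 2 codons.
Gly: 4 codons.
Leu: 6 codons.
Gln: 2 codons.
Cys: 2 codons.
Asp: 2 codons.
Tyr: 2 codons.
2 × 4 × 6 × 2 × 2 × 2 × 2 = 768.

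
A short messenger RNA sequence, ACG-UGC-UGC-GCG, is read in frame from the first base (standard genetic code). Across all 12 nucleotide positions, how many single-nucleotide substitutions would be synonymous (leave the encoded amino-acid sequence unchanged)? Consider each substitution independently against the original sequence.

8

Codon 1 (ACG, Thr): 3 synonymous substitutions.
Codon 2 (UGC, Cys): 1 synonymous substitution.
Codon 3 (UGC, Cys): 1 synonymous substitution.
Codon 4 (GCG, Ala): 3 synonymous substitutions.
Total: 3 + 1 + 1 + 3 = 8.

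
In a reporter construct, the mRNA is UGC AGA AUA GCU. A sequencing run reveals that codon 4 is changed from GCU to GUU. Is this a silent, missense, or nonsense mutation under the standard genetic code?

Position 11 falls in codon 4: GCU → Ala.
After the substitution the codon is GUU → Val.
Ala ≠ Val, so this is a missense mutation.

missense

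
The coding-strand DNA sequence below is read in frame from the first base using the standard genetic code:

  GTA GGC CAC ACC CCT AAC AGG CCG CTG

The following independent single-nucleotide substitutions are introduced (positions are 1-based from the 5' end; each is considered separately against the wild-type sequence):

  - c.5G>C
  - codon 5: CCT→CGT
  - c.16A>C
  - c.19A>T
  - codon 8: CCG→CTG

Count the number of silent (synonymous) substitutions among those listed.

Codon 2: GGC (Gly) → GCC (Ala) — missense.
Codon 5: CCT (Pro) → CGT (Arg) — missense.
Codon 6: AAC (Asn) → CAC (His) — missense.
Codon 7: AGG (Arg) → TGG (Trp) — missense.
Codon 8: CCG (Pro) → CTG (Leu) — missense.
Synonymous: 0 of 5.

0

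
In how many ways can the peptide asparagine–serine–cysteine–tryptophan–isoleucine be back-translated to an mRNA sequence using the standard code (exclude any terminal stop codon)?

Asn: 2 codons.
Ser: 6 codons.
Cys: 2 codons.
Trp: 1 codon.
Ile: 3 codons.
2 × 6 × 2 × 1 × 3 = 72.

72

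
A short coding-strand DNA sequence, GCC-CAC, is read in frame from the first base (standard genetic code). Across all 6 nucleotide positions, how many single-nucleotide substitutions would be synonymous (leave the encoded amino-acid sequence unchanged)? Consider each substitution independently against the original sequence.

4

Codon 1 (GCC, Ala): 3 synonymous substitutions.
Codon 2 (CAC, His): 1 synonymous substitution.
Total: 3 + 1 = 4.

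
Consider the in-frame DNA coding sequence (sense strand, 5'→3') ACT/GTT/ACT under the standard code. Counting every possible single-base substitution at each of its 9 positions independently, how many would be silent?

9

Codon 1 (ACT, Thr): 3 synonymous substitutions.
Codon 2 (GTT, Val): 3 synonymous substitutions.
Codon 3 (ACT, Thr): 3 synonymous substitutions.
Total: 3 + 3 + 3 = 9.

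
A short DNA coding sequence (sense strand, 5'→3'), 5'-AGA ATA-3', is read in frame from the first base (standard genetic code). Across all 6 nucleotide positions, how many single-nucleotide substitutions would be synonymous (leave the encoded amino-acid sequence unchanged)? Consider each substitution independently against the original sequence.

4

Codon 1 (AGA, Arg): 2 synonymous substitutions.
Codon 2 (ATA, Ile): 2 synonymous substitutions.
Total: 2 + 2 = 4.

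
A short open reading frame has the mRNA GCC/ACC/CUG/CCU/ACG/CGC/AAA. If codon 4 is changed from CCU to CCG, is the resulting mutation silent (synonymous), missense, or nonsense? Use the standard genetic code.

silent

Position 12 falls in codon 4: CCU → Pro.
After the substitution the codon is CCG → Pro.
Both encode Pro, so the change is synonymous.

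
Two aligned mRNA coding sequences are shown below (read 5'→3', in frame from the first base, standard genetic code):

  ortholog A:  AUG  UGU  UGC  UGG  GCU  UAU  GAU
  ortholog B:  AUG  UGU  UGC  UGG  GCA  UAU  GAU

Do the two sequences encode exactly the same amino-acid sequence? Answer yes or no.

yes

Codon 1: AUG Met / AUG Met — identical.
Codon 2: UGU Cys / UGU Cys — identical.
Codon 3: UGC Cys / UGC Cys — identical.
Codon 4: UGG Trp / UGG Trp — identical.
Codon 5: GCU Ala / GCA Ala — synonymous.
Codon 6: UAU Tyr / UAU Tyr — identical.
Codon 7: GAU Asp / GAU Asp — identical.
Nonsynonymous differences: 0 → same protein.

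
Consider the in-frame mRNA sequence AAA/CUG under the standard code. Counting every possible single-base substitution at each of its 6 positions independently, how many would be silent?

Codon 1 (AAA, Lys): 1 synonymous substitution.
Codon 2 (CUG, Leu): 4 synonymous substitutions.
Total: 1 + 4 = 5.

5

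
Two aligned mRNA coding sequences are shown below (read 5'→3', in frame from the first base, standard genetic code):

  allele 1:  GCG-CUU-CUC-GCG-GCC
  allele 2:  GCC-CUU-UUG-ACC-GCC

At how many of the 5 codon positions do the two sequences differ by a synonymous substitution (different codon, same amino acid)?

2

Codon 1: GCG Ala / GCC Ala — synonymous.
Codon 2: CUU Leu / CUU Leu — identical.
Codon 3: CUC Leu / UUG Leu — synonymous.
Codon 4: GCG Ala / ACC Thr — nonsynonymous.
Codon 5: GCC Ala / GCC Ala — identical.
Synonymous differences: 2.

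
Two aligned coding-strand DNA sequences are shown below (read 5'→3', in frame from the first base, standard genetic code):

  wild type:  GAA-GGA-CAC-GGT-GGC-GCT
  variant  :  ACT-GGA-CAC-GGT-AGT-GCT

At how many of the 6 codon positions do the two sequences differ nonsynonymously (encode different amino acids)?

Codon 1: GAA Glu / ACT Thr — nonsynonymous.
Codon 2: GGA Gly / GGA Gly — identical.
Codon 3: CAC His / CAC His — identical.
Codon 4: GGT Gly / GGT Gly — identical.
Codon 5: GGC Gly / AGT Ser — nonsynonymous.
Codon 6: GCT Ala / GCT Ala — identical.
Nonsynonymous differences: 2.

2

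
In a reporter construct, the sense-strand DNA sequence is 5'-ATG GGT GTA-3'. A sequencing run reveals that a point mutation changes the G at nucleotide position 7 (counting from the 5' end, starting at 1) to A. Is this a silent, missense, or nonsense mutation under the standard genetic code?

missense

Position 7 falls in codon 3: GTA → Val.
After the substitution the codon is ATA → Ile.
Val ≠ Ile, so this is a missense mutation.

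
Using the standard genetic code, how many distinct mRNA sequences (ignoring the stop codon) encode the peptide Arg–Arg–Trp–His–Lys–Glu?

Arg: 6 codons.
Arg: 6 codons.
Trp: 1 codon.
His: 2 codons.
Lys: 2 codons.
Glu: 2 codons.
6 × 6 × 1 × 2 × 2 × 2 = 288.

288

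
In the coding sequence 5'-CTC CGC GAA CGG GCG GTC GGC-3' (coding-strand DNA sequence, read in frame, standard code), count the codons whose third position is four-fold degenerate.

Codon 1 CTC (Leu): third position 4-fold.
Codon 2 CGC (Arg): third position 4-fold.
Codon 3 GAA (Glu): third position 2-fold.
Codon 4 CGG (Arg): third position 4-fold.
Codon 5 GCG (Ala): third position 4-fold.
Codon 6 GTC (Val): third position 4-fold.
Codon 7 GGC (Gly): third position 4-fold.
Four-fold degenerate third positions: 6.

6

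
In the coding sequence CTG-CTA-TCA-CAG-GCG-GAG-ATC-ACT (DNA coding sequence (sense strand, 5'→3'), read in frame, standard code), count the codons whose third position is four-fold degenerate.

Codon 1 CTG (Leu): third position 4-fold.
Codon 2 CTA (Leu): third position 4-fold.
Codon 3 TCA (Ser): third position 4-fold.
Codon 4 CAG (Gln): third position 2-fold.
Codon 5 GCG (Ala): third position 4-fold.
Codon 6 GAG (Glu): third position 2-fold.
Codon 7 ATC (Ile): third position 3-fold.
Codon 8 ACT (Thr): third position 4-fold.
Four-fold degenerate third positions: 5.

5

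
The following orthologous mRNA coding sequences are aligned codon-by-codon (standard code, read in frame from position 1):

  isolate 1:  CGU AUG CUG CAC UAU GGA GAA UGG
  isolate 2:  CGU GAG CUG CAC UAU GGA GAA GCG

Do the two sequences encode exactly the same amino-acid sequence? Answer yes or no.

Codon 1: CGU Arg / CGU Arg — identical.
Codon 2: AUG Met / GAG Glu — nonsynonymous.
Codon 3: CUG Leu / CUG Leu — identical.
Codon 4: CAC His / CAC His — identical.
Codon 5: UAU Tyr / UAU Tyr — identical.
Codon 6: GGA Gly / GGA Gly — identical.
Codon 7: GAA Glu / GAA Glu — identical.
Codon 8: UGG Trp / GCG Ala — nonsynonymous.
Nonsynonymous differences: 2 → different protein.

no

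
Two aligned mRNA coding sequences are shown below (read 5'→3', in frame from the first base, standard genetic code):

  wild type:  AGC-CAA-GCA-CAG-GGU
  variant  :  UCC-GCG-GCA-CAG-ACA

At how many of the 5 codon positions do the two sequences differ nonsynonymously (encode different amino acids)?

Codon 1: AGC Ser / UCC Ser — synonymous.
Codon 2: CAA Gln / GCG Ala — nonsynonymous.
Codon 3: GCA Ala / GCA Ala — identical.
Codon 4: CAG Gln / CAG Gln — identical.
Codon 5: GGU Gly / ACA Thr — nonsynonymous.
Nonsynonymous differences: 2.

2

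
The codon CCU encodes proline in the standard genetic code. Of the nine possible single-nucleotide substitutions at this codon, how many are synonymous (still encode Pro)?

3

Position 1: none → 0 synonymous.
Position 2: none → 0 synonymous.
Position 3: CCC, CCA, CCG → 3 synonymous.
Total: 0 + 0 + 3 = 3.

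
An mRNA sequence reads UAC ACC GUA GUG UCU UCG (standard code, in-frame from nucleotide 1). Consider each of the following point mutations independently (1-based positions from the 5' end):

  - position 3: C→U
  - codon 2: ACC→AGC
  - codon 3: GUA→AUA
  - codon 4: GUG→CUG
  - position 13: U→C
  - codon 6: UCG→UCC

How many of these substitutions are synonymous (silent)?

Codon 1: UAC (Tyr) → UAU (Tyr) — synonymous.
Codon 2: ACC (Thr) → AGC (Ser) — missense.
Codon 3: GUA (Val) → AUA (Ile) — missense.
Codon 4: GUG (Val) → CUG (Leu) — missense.
Codon 5: UCU (Ser) → CCU (Pro) — missense.
Codon 6: UCG (Ser) → UCC (Ser) — synonymous.
Synonymous: 2 of 6.

2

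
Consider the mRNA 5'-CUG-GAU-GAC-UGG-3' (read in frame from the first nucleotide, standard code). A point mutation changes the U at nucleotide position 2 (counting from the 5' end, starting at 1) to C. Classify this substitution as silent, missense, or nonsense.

Position 2 falls in codon 1: CUG → Leu.
After the substitution the codon is CCG → Pro.
Leu ≠ Pro, so this is a missense mutation.

missense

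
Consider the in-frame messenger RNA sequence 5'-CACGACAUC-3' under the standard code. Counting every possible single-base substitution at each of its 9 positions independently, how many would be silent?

4

Codon 1 (CAC, His): 1 synonymous substitution.
Codon 2 (GAC, Asp): 1 synonymous substitution.
Codon 3 (AUC, Ile): 2 synonymous substitutions.
Total: 1 + 1 + 2 = 4.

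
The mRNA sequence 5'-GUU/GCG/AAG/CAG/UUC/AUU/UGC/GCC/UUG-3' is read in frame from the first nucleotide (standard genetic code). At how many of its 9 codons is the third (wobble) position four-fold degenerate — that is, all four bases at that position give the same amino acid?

Codon 1 GUU (Val): third position 4-fold.
Codon 2 GCG (Ala): third position 4-fold.
Codon 3 AAG (Lys): third position 2-fold.
Codon 4 CAG (Gln): third position 2-fold.
Codon 5 UUC (Phe): third position 2-fold.
Codon 6 AUU (Ile): third position 3-fold.
Codon 7 UGC (Cys): third position 2-fold.
Codon 8 GCC (Ala): third position 4-fold.
Codon 9 UUG (Leu): third position 2-fold.
Four-fold degenerate third positions: 3.

3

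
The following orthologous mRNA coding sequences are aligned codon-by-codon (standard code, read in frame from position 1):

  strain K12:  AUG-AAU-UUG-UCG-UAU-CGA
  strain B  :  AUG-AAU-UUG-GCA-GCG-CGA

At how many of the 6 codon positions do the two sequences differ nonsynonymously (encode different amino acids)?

Codon 1: AUG Met / AUG Met — identical.
Codon 2: AAU Asn / AAU Asn — identical.
Codon 3: UUG Leu / UUG Leu — identical.
Codon 4: UCG Ser / GCA Ala — nonsynonymous.
Codon 5: UAU Tyr / GCG Ala — nonsynonymous.
Codon 6: CGA Arg / CGA Arg — identical.
Nonsynonymous differences: 2.

2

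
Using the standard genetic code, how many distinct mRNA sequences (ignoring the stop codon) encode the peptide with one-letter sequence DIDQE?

Asp: 2 codons.
Ile: 3 codons.
Asp: 2 codons.
Gln: 2 codons.
Glu: 2 codons.
2 × 3 × 2 × 2 × 2 = 48.

48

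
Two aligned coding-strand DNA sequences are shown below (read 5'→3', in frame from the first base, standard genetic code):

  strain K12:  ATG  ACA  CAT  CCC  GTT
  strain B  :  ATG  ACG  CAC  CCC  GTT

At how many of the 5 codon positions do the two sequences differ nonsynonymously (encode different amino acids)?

0

Codon 1: ATG Met / ATG Met — identical.
Codon 2: ACA Thr / ACG Thr — synonymous.
Codon 3: CAT His / CAC His — synonymous.
Codon 4: CCC Pro / CCC Pro — identical.
Codon 5: GTT Val / GTT Val — identical.
Nonsynonymous differences: 0.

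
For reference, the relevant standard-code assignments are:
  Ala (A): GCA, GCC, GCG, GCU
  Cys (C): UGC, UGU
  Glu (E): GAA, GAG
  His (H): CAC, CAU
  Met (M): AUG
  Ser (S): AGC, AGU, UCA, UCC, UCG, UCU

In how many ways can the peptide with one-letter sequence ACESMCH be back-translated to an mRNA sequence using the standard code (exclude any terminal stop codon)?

Ala: 4 codons.
Cys: 2 codons.
Glu: 2 codons.
Ser: 6 codons.
Met: 1 codon.
Cys: 2 codons.
His: 2 codons.
4 × 2 × 2 × 6 × 1 × 2 × 2 = 384.

384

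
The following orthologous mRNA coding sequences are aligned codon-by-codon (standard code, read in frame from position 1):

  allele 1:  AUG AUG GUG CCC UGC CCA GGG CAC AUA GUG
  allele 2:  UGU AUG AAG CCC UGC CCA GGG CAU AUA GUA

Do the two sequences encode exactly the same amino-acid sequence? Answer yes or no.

no

Codon 1: AUG Met / UGU Cys — nonsynonymous.
Codon 2: AUG Met / AUG Met — identical.
Codon 3: GUG Val / AAG Lys — nonsynonymous.
Codon 4: CCC Pro / CCC Pro — identical.
Codon 5: UGC Cys / UGC Cys — identical.
Codon 6: CCA Pro / CCA Pro — identical.
Codon 7: GGG Gly / GGG Gly — identical.
Codon 8: CAC His / CAU His — synonymous.
Codon 9: AUA Ile / AUA Ile — identical.
Codon 10: GUG Val / GUA Val — synonymous.
Nonsynonymous differences: 2 → different protein.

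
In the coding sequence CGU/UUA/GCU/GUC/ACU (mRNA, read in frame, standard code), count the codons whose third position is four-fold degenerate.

Codon 1 CGU (Arg): third position 4-fold.
Codon 2 UUA (Leu): third position 2-fold.
Codon 3 GCU (Ala): third position 4-fold.
Codon 4 GUC (Val): third position 4-fold.
Codon 5 ACU (Thr): third position 4-fold.
Four-fold degenerate third positions: 4.

4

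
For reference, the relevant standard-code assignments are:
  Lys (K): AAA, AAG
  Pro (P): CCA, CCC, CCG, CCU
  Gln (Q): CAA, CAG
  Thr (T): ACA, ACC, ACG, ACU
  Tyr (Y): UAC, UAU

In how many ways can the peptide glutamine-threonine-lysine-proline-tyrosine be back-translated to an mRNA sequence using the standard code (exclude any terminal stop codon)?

Gln: 2 codons.
Thr: 4 codons.
Lys: 2 codons.
Pro: 4 codons.
Tyr: 2 codons.
2 × 4 × 2 × 4 × 2 = 128.

128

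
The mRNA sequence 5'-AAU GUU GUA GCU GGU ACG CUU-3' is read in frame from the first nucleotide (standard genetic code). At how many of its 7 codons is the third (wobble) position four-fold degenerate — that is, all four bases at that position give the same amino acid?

Codon 1 AAU (Asn): third position 2-fold.
Codon 2 GUU (Val): third position 4-fold.
Codon 3 GUA (Val): third position 4-fold.
Codon 4 GCU (Ala): third position 4-fold.
Codon 5 GGU (Gly): third position 4-fold.
Codon 6 ACG (Thr): third position 4-fold.
Codon 7 CUU (Leu): third position 4-fold.
Four-fold degenerate third positions: 6.

6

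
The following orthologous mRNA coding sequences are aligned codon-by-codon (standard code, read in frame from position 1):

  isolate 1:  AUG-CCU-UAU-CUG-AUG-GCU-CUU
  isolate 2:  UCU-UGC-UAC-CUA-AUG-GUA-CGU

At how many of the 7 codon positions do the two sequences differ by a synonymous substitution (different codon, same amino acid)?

Codon 1: AUG Met / UCU Ser — nonsynonymous.
Codon 2: CCU Pro / UGC Cys — nonsynonymous.
Codon 3: UAU Tyr / UAC Tyr — synonymous.
Codon 4: CUG Leu / CUA Leu — synonymous.
Codon 5: AUG Met / AUG Met — identical.
Codon 6: GCU Ala / GUA Val — nonsynonymous.
Codon 7: CUU Leu / CGU Arg — nonsynonymous.
Synonymous differences: 2.

2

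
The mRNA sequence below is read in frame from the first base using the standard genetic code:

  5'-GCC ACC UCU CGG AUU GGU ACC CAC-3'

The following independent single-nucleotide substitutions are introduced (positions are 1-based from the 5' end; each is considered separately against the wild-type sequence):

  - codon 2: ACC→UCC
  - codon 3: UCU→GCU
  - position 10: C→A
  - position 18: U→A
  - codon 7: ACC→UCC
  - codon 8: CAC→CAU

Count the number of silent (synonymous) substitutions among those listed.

Codon 2: ACC (Thr) → UCC (Ser) — missense.
Codon 3: UCU (Ser) → GCU (Ala) — missense.
Codon 4: CGG (Arg) → AGG (Arg) — synonymous.
Codon 6: GGU (Gly) → GGA (Gly) — synonymous.
Codon 7: ACC (Thr) → UCC (Ser) — missense.
Codon 8: CAC (His) → CAU (His) — synonymous.
Synonymous: 3 of 6.

3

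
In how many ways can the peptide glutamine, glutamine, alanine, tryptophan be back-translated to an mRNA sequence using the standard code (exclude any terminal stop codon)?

Gln: 2 codons.
Gln: 2 codons.
Ala: 4 codons.
Trp: 1 codon.
2 × 2 × 4 × 1 = 16.

16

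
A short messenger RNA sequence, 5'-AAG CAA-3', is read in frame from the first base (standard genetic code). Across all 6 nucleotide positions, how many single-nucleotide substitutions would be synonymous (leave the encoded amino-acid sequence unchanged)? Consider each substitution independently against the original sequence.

2

Codon 1 (AAG, Lys): 1 synonymous substitution.
Codon 2 (CAA, Gln): 1 synonymous substitution.
Total: 1 + 1 = 2.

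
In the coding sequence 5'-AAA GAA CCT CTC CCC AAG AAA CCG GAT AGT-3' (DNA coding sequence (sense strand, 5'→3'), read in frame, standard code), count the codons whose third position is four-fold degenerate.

Codon 1 AAA (Lys): third position 2-fold.
Codon 2 GAA (Glu): third position 2-fold.
Codon 3 CCT (Pro): third position 4-fold.
Codon 4 CTC (Leu): third position 4-fold.
Codon 5 CCC (Pro): third position 4-fold.
Codon 6 AAG (Lys): third position 2-fold.
Codon 7 AAA (Lys): third position 2-fold.
Codon 8 CCG (Pro): third position 4-fold.
Codon 9 GAT (Asp): third position 2-fold.
Codon 10 AGT (Ser): third position 2-fold.
Four-fold degenerate third positions: 4.

4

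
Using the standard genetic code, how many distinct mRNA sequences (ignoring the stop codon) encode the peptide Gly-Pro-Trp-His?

Gly: 4 codons.
Pro: 4 codons.
Trp: 1 codon.
His: 2 codons.
4 × 4 × 1 × 2 = 32.

32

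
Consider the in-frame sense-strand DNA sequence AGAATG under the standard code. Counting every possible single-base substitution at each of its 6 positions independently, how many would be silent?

Codon 1 (AGA, Arg): 2 synonymous substitutions.
Codon 2 (ATG, Met): 0 synonymous substitutions.
Total: 2 + 0 = 2.

2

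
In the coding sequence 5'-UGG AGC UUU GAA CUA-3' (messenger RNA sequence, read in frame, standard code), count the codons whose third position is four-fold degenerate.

1

Codon 1 UGG (Trp): third position 1-fold.
Codon 2 AGC (Ser): third position 2-fold.
Codon 3 UUU (Phe): third position 2-fold.
Codon 4 GAA (Glu): third position 2-fold.
Codon 5 CUA (Leu): third position 4-fold.
Four-fold degenerate third positions: 1.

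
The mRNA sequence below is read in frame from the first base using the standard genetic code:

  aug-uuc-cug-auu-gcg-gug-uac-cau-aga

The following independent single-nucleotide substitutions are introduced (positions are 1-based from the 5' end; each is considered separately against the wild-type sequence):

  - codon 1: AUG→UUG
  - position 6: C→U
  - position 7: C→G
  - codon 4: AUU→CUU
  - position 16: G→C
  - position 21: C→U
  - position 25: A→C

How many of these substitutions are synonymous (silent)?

Codon 1: AUG (Met) → UUG (Leu) — missense.
Codon 2: UUC (Phe) → UUU (Phe) — synonymous.
Codon 3: CUG (Leu) → GUG (Val) — missense.
Codon 4: AUU (Ile) → CUU (Leu) — missense.
Codon 6: GUG (Val) → CUG (Leu) — missense.
Codon 7: UAC (Tyr) → UAU (Tyr) — synonymous.
Codon 9: AGA (Arg) → CGA (Arg) — synonymous.
Synonymous: 3 of 7.

3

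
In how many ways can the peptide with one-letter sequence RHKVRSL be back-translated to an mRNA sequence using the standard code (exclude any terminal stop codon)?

20736

Arg: 6 codons.
His: 2 codons.
Lys: 2 codons.
Val: 4 codons.
Arg: 6 codons.
Ser: 6 codons.
Leu: 6 codons.
6 × 2 × 2 × 4 × 6 × 6 × 6 = 20736.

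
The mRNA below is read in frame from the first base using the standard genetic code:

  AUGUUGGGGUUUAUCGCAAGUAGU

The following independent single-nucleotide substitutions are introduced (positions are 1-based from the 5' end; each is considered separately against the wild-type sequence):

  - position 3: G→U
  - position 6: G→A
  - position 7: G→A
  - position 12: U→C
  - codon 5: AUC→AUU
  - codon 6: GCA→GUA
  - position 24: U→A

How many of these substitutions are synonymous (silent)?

Codon 1: AUG (Met) → AUU (Ile) — missense.
Codon 2: UUG (Leu) → UUA (Leu) — synonymous.
Codon 3: GGG (Gly) → AGG (Arg) — missense.
Codon 4: UUU (Phe) → UUC (Phe) — synonymous.
Codon 5: AUC (Ile) → AUU (Ile) — synonymous.
Codon 6: GCA (Ala) → GUA (Val) — missense.
Codon 8: AGU (Ser) → AGA (Arg) — missense.
Synonymous: 3 of 7.

3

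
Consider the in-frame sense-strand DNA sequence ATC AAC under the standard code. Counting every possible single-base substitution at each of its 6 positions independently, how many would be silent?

3

Codon 1 (ATC, Ile): 2 synonymous substitutions.
Codon 2 (AAC, Asn): 1 synonymous substitution.
Total: 2 + 1 = 3.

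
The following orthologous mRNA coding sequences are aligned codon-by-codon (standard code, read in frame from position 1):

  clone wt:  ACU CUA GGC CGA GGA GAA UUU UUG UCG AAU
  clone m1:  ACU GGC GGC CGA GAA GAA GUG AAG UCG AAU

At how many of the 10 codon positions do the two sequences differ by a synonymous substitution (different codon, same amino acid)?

Codon 1: ACU Thr / ACU Thr — identical.
Codon 2: CUA Leu / GGC Gly — nonsynonymous.
Codon 3: GGC Gly / GGC Gly — identical.
Codon 4: CGA Arg / CGA Arg — identical.
Codon 5: GGA Gly / GAA Glu — nonsynonymous.
Codon 6: GAA Glu / GAA Glu — identical.
Codon 7: UUU Phe / GUG Val — nonsynonymous.
Codon 8: UUG Leu / AAG Lys — nonsynonymous.
Codon 9: UCG Ser / UCG Ser — identical.
Codon 10: AAU Asn / AAU Asn — identical.
Synonymous differences: 0.

0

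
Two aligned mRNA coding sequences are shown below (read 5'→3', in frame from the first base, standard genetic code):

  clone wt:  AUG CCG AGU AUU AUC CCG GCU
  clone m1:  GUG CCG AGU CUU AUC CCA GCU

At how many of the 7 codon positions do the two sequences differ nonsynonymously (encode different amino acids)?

2

Codon 1: AUG Met / GUG Val — nonsynonymous.
Codon 2: CCG Pro / CCG Pro — identical.
Codon 3: AGU Ser / AGU Ser — identical.
Codon 4: AUU Ile / CUU Leu — nonsynonymous.
Codon 5: AUC Ile / AUC Ile — identical.
Codon 6: CCG Pro / CCA Pro — synonymous.
Codon 7: GCU Ala / GCU Ala — identical.
Nonsynonymous differences: 2.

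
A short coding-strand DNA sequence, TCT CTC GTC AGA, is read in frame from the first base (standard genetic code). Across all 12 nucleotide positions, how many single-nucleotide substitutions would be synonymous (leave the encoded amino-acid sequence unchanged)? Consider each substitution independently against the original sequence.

Codon 1 (TCT, Ser): 3 synonymous substitutions.
Codon 2 (CTC, Leu): 3 synonymous substitutions.
Codon 3 (GTC, Val): 3 synonymous substitutions.
Codon 4 (AGA, Arg): 2 synonymous substitutions.
Total: 3 + 3 + 3 + 2 = 11.

11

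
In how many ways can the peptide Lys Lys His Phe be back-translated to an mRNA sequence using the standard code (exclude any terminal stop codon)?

Lys: 2 codons.
Lys: 2 codons.
His: 2 codons.
Phe: 2 codons.
2 × 2 × 2 × 2 = 16.

16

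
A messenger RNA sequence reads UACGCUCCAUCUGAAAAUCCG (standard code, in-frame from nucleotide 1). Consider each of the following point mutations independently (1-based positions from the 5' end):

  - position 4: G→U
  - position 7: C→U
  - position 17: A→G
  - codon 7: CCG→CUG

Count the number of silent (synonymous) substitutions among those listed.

0

Codon 2: GCU (Ala) → UCU (Ser) — missense.
Codon 3: CCA (Pro) → UCA (Ser) — missense.
Codon 6: AAU (Asn) → AGU (Ser) — missense.
Codon 7: CCG (Pro) → CUG (Leu) — missense.
Synonymous: 0 of 4.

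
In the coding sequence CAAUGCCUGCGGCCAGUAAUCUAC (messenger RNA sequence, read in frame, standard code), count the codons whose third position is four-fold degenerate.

Codon 1 CAA (Gln): third position 2-fold.
Codon 2 UGC (Cys): third position 2-fold.
Codon 3 CUG (Leu): third position 4-fold.
Codon 4 CGG (Arg): third position 4-fold.
Codon 5 CCA (Pro): third position 4-fold.
Codon 6 GUA (Val): third position 4-fold.
Codon 7 AUC (Ile): third position 3-fold.
Codon 8 UAC (Tyr): third position 2-fold.
Four-fold degenerate third positions: 4.

4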